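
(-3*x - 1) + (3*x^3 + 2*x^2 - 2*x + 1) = 3*x^3 + 2*x^2 - 5*x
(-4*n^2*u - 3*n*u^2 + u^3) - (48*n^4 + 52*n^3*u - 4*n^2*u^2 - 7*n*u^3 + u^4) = -48*n^4 - 52*n^3*u + 4*n^2*u^2 - 4*n^2*u + 7*n*u^3 - 3*n*u^2 - u^4 + u^3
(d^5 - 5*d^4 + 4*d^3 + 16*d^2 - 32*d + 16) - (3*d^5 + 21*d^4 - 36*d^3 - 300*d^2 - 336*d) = -2*d^5 - 26*d^4 + 40*d^3 + 316*d^2 + 304*d + 16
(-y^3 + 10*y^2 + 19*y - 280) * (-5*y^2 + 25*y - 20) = 5*y^5 - 75*y^4 + 175*y^3 + 1675*y^2 - 7380*y + 5600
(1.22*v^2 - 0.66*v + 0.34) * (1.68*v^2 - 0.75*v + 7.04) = 2.0496*v^4 - 2.0238*v^3 + 9.655*v^2 - 4.9014*v + 2.3936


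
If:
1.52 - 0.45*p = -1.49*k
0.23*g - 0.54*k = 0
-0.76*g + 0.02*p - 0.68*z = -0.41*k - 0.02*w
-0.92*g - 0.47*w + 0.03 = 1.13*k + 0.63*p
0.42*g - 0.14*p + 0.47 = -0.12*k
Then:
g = 0.01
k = 0.00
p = 3.39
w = -4.52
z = -0.04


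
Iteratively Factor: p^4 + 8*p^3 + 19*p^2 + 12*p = (p)*(p^3 + 8*p^2 + 19*p + 12) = p*(p + 4)*(p^2 + 4*p + 3) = p*(p + 1)*(p + 4)*(p + 3)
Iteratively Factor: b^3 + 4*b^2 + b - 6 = (b + 2)*(b^2 + 2*b - 3) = (b + 2)*(b + 3)*(b - 1)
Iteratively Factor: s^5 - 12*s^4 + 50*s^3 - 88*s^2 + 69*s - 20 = (s - 1)*(s^4 - 11*s^3 + 39*s^2 - 49*s + 20) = (s - 5)*(s - 1)*(s^3 - 6*s^2 + 9*s - 4) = (s - 5)*(s - 1)^2*(s^2 - 5*s + 4) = (s - 5)*(s - 4)*(s - 1)^2*(s - 1)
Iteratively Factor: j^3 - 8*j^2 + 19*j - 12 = (j - 4)*(j^2 - 4*j + 3) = (j - 4)*(j - 3)*(j - 1)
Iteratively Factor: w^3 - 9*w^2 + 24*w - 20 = (w - 2)*(w^2 - 7*w + 10) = (w - 5)*(w - 2)*(w - 2)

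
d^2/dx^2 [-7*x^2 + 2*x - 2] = -14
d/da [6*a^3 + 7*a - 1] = 18*a^2 + 7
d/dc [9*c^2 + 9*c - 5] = 18*c + 9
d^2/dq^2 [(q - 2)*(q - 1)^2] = 6*q - 8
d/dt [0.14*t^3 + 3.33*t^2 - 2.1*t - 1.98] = 0.42*t^2 + 6.66*t - 2.1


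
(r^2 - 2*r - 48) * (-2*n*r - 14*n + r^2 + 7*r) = -2*n*r^3 - 10*n*r^2 + 124*n*r + 672*n + r^4 + 5*r^3 - 62*r^2 - 336*r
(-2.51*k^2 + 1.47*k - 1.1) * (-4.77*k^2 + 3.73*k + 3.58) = 11.9727*k^4 - 16.3742*k^3 + 1.7443*k^2 + 1.1596*k - 3.938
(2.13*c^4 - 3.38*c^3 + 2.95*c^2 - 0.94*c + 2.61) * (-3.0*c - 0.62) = -6.39*c^5 + 8.8194*c^4 - 6.7544*c^3 + 0.991*c^2 - 7.2472*c - 1.6182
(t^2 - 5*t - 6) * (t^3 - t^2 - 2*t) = t^5 - 6*t^4 - 3*t^3 + 16*t^2 + 12*t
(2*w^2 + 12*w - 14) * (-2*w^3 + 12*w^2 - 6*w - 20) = -4*w^5 + 160*w^3 - 280*w^2 - 156*w + 280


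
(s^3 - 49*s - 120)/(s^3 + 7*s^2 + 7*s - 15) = (s - 8)/(s - 1)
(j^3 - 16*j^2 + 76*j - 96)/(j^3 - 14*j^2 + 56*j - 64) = (j - 6)/(j - 4)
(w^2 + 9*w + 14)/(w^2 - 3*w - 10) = (w + 7)/(w - 5)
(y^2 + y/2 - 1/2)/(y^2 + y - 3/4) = 2*(y + 1)/(2*y + 3)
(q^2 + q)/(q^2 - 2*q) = (q + 1)/(q - 2)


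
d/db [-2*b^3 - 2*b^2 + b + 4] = -6*b^2 - 4*b + 1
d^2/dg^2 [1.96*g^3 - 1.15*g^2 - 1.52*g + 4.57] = 11.76*g - 2.3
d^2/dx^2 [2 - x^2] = -2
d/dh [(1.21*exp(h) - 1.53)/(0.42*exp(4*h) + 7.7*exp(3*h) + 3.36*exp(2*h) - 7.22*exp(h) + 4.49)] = (-1.5246*exp(4*h) - 16.0636*exp(3*h) + 31.2774*exp(2*h) + 10.2816*exp(h) - 5.6137)*exp(h)/(0.1764*exp(8*h) + 6.468*exp(7*h) + 62.1124*exp(6*h) + 45.6792*exp(5*h) - 96.1268*exp(4*h) + 20.6276*exp(3*h) + 82.3012*exp(2*h) - 64.8356*exp(h) + 20.1601)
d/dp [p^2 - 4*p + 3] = 2*p - 4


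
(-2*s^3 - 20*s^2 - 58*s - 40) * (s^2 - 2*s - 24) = -2*s^5 - 16*s^4 + 30*s^3 + 556*s^2 + 1472*s + 960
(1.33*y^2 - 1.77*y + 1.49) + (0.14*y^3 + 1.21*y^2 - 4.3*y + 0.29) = 0.14*y^3 + 2.54*y^2 - 6.07*y + 1.78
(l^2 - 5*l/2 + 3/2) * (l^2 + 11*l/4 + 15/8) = l^4 + l^3/4 - 7*l^2/2 - 9*l/16 + 45/16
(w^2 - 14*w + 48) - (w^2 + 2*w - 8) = 56 - 16*w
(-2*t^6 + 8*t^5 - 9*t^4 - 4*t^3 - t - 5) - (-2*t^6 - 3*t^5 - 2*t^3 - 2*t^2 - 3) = 11*t^5 - 9*t^4 - 2*t^3 + 2*t^2 - t - 2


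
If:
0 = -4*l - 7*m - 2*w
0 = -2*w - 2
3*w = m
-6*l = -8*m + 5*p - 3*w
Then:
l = 23/4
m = -3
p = -123/10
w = -1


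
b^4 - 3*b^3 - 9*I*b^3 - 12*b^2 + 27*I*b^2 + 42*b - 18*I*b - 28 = (b - 2)*(b - 1)*(b - 7*I)*(b - 2*I)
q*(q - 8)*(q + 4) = q^3 - 4*q^2 - 32*q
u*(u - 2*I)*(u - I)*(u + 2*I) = u^4 - I*u^3 + 4*u^2 - 4*I*u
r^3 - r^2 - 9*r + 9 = (r - 3)*(r - 1)*(r + 3)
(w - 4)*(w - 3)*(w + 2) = w^3 - 5*w^2 - 2*w + 24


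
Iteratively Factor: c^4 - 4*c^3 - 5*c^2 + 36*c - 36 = (c - 2)*(c^3 - 2*c^2 - 9*c + 18) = (c - 2)^2*(c^2 - 9) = (c - 3)*(c - 2)^2*(c + 3)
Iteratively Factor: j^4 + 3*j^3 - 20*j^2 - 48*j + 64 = (j + 4)*(j^3 - j^2 - 16*j + 16) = (j - 1)*(j + 4)*(j^2 - 16) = (j - 4)*(j - 1)*(j + 4)*(j + 4)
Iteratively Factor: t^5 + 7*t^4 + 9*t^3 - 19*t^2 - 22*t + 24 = (t - 1)*(t^4 + 8*t^3 + 17*t^2 - 2*t - 24) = (t - 1)*(t + 3)*(t^3 + 5*t^2 + 2*t - 8) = (t - 1)*(t + 3)*(t + 4)*(t^2 + t - 2) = (t - 1)^2*(t + 3)*(t + 4)*(t + 2)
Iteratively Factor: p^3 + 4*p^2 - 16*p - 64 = (p + 4)*(p^2 - 16) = (p - 4)*(p + 4)*(p + 4)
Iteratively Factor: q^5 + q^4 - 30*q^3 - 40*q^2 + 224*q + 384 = (q + 2)*(q^4 - q^3 - 28*q^2 + 16*q + 192) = (q - 4)*(q + 2)*(q^3 + 3*q^2 - 16*q - 48) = (q - 4)^2*(q + 2)*(q^2 + 7*q + 12) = (q - 4)^2*(q + 2)*(q + 4)*(q + 3)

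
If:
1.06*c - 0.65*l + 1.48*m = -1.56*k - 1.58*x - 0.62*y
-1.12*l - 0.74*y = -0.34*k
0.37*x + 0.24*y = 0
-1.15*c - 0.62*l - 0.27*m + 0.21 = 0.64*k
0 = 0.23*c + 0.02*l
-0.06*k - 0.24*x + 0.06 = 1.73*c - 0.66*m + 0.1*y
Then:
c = -0.02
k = 0.15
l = 0.28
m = -0.11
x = 0.23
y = -0.36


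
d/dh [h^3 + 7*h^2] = h*(3*h + 14)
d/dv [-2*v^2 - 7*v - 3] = -4*v - 7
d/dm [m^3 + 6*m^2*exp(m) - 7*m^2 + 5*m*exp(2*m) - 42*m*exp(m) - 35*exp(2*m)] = 6*m^2*exp(m) + 3*m^2 + 10*m*exp(2*m) - 30*m*exp(m) - 14*m - 65*exp(2*m) - 42*exp(m)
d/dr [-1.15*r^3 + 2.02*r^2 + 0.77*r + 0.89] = -3.45*r^2 + 4.04*r + 0.77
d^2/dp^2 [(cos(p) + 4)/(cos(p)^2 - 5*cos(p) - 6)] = (9*sin(p)^4*cos(p) + 21*sin(p)^4 - 184*sin(p)^2 - 20*cos(p) - 9*cos(3*p)/2 - cos(5*p)/2 - 25)/(sin(p)^2 + 5*cos(p) + 5)^3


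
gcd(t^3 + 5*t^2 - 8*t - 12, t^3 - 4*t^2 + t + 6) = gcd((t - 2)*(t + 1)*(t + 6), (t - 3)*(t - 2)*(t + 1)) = t^2 - t - 2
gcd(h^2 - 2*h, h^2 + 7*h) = h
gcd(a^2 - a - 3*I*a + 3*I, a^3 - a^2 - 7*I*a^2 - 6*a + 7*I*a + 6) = a - 1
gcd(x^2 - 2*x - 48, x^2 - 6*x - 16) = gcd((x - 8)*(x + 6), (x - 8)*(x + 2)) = x - 8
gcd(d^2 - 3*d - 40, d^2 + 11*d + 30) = d + 5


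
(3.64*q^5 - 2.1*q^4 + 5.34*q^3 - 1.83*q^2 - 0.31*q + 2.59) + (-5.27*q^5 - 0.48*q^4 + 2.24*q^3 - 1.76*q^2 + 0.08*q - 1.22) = -1.63*q^5 - 2.58*q^4 + 7.58*q^3 - 3.59*q^2 - 0.23*q + 1.37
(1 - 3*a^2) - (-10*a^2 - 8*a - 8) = 7*a^2 + 8*a + 9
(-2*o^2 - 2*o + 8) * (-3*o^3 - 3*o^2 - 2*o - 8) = 6*o^5 + 12*o^4 - 14*o^3 - 4*o^2 - 64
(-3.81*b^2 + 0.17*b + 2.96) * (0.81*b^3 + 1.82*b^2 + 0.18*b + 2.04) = -3.0861*b^5 - 6.7965*b^4 + 2.0212*b^3 - 2.3546*b^2 + 0.8796*b + 6.0384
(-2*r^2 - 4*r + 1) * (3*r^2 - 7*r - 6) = -6*r^4 + 2*r^3 + 43*r^2 + 17*r - 6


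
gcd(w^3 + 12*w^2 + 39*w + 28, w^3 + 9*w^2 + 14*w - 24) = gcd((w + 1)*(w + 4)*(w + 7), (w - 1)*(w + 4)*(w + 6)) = w + 4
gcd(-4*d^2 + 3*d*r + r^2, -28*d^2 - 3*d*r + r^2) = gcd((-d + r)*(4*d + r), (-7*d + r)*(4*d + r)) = 4*d + r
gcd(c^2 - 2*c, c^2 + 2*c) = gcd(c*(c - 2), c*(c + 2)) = c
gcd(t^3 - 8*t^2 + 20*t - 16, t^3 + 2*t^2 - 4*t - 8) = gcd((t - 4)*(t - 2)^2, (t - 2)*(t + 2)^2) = t - 2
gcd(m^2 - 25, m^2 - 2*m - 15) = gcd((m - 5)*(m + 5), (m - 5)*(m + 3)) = m - 5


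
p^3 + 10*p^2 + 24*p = p*(p + 4)*(p + 6)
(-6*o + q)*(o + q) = -6*o^2 - 5*o*q + q^2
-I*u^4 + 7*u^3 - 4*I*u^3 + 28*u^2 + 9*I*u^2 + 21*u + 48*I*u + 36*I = (u + 3)*(u + 3*I)*(u + 4*I)*(-I*u - I)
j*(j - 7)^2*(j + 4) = j^4 - 10*j^3 - 7*j^2 + 196*j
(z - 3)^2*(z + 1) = z^3 - 5*z^2 + 3*z + 9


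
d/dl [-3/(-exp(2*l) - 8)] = -6*exp(2*l)/(exp(2*l) + 8)^2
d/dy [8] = 0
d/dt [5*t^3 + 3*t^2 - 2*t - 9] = 15*t^2 + 6*t - 2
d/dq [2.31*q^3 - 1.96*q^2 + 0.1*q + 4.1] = 6.93*q^2 - 3.92*q + 0.1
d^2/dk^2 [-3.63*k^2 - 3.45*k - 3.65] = -7.26000000000000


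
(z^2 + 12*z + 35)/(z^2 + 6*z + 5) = (z + 7)/(z + 1)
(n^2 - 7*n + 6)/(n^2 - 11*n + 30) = (n - 1)/(n - 5)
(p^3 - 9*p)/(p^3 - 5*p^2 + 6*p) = (p + 3)/(p - 2)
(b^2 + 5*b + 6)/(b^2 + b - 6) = (b + 2)/(b - 2)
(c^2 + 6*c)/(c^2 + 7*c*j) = (c + 6)/(c + 7*j)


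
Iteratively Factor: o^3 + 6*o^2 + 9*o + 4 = (o + 4)*(o^2 + 2*o + 1) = (o + 1)*(o + 4)*(o + 1)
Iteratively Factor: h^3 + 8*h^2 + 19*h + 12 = (h + 1)*(h^2 + 7*h + 12) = (h + 1)*(h + 3)*(h + 4)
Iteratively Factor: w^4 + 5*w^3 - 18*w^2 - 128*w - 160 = (w + 4)*(w^3 + w^2 - 22*w - 40) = (w + 2)*(w + 4)*(w^2 - w - 20) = (w - 5)*(w + 2)*(w + 4)*(w + 4)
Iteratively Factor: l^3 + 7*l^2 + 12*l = (l + 3)*(l^2 + 4*l) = (l + 3)*(l + 4)*(l)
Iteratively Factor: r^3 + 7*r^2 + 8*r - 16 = (r - 1)*(r^2 + 8*r + 16) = (r - 1)*(r + 4)*(r + 4)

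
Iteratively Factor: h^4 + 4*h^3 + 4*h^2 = (h)*(h^3 + 4*h^2 + 4*h) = h*(h + 2)*(h^2 + 2*h) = h^2*(h + 2)*(h + 2)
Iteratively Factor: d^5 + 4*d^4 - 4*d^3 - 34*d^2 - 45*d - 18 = (d + 2)*(d^4 + 2*d^3 - 8*d^2 - 18*d - 9) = (d + 1)*(d + 2)*(d^3 + d^2 - 9*d - 9) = (d - 3)*(d + 1)*(d + 2)*(d^2 + 4*d + 3) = (d - 3)*(d + 1)*(d + 2)*(d + 3)*(d + 1)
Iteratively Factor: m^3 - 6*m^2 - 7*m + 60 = (m - 5)*(m^2 - m - 12) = (m - 5)*(m - 4)*(m + 3)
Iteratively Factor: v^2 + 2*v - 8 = (v - 2)*(v + 4)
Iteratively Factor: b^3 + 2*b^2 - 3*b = (b + 3)*(b^2 - b) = b*(b + 3)*(b - 1)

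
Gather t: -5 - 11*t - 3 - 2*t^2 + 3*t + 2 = -2*t^2 - 8*t - 6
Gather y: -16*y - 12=-16*y - 12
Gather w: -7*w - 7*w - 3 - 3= -14*w - 6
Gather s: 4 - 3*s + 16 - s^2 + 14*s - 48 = -s^2 + 11*s - 28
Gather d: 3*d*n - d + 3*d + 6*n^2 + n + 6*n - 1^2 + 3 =d*(3*n + 2) + 6*n^2 + 7*n + 2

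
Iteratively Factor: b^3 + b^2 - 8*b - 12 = (b + 2)*(b^2 - b - 6) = (b + 2)^2*(b - 3)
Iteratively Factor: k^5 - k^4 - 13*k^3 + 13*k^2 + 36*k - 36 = (k + 2)*(k^4 - 3*k^3 - 7*k^2 + 27*k - 18) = (k + 2)*(k + 3)*(k^3 - 6*k^2 + 11*k - 6) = (k - 1)*(k + 2)*(k + 3)*(k^2 - 5*k + 6) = (k - 3)*(k - 1)*(k + 2)*(k + 3)*(k - 2)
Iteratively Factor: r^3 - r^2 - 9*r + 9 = (r - 1)*(r^2 - 9) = (r - 3)*(r - 1)*(r + 3)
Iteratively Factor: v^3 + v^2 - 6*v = (v + 3)*(v^2 - 2*v) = v*(v + 3)*(v - 2)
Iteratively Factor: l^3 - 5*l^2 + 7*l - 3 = (l - 1)*(l^2 - 4*l + 3) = (l - 3)*(l - 1)*(l - 1)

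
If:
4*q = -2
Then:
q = -1/2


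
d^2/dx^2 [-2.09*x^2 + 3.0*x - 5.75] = -4.18000000000000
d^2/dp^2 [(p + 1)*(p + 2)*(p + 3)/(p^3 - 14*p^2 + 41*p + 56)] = 20*(2*p^3 - 15*p^2 - 111*p + 835)/(p^6 - 45*p^5 + 843*p^4 - 8415*p^3 + 47208*p^2 - 141120*p + 175616)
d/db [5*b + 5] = 5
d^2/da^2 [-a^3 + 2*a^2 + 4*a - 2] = 4 - 6*a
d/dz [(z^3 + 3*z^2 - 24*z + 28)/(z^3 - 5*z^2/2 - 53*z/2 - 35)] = 2*(-11*z^4 - 10*z^3 - 657*z^2 - 140*z + 3164)/(4*z^6 - 20*z^5 - 187*z^4 + 250*z^3 + 3509*z^2 + 7420*z + 4900)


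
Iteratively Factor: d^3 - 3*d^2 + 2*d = (d - 1)*(d^2 - 2*d) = d*(d - 1)*(d - 2)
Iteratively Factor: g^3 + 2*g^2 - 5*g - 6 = (g + 1)*(g^2 + g - 6) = (g + 1)*(g + 3)*(g - 2)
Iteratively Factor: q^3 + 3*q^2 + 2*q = (q + 1)*(q^2 + 2*q) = q*(q + 1)*(q + 2)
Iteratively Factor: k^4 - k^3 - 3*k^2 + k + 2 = (k + 1)*(k^3 - 2*k^2 - k + 2) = (k - 1)*(k + 1)*(k^2 - k - 2) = (k - 2)*(k - 1)*(k + 1)*(k + 1)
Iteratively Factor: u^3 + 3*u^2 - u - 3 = (u + 3)*(u^2 - 1) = (u - 1)*(u + 3)*(u + 1)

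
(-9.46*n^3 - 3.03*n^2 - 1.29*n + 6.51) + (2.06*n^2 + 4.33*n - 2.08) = -9.46*n^3 - 0.97*n^2 + 3.04*n + 4.43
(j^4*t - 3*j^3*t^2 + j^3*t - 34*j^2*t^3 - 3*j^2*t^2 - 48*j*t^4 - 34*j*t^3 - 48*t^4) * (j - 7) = j^5*t - 3*j^4*t^2 - 6*j^4*t - 34*j^3*t^3 + 18*j^3*t^2 - 7*j^3*t - 48*j^2*t^4 + 204*j^2*t^3 + 21*j^2*t^2 + 288*j*t^4 + 238*j*t^3 + 336*t^4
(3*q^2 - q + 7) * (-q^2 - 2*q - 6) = -3*q^4 - 5*q^3 - 23*q^2 - 8*q - 42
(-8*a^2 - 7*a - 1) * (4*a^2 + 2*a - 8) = -32*a^4 - 44*a^3 + 46*a^2 + 54*a + 8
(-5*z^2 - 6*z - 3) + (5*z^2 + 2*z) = -4*z - 3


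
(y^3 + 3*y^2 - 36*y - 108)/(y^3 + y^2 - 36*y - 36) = (y + 3)/(y + 1)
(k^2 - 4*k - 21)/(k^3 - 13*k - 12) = (k - 7)/(k^2 - 3*k - 4)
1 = 1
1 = 1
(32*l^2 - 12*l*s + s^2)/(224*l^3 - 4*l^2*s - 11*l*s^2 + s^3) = (-4*l + s)/(-28*l^2 - 3*l*s + s^2)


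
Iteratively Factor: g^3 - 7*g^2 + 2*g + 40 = (g - 5)*(g^2 - 2*g - 8) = (g - 5)*(g + 2)*(g - 4)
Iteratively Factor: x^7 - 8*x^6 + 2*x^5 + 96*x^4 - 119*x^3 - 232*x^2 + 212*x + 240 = (x - 4)*(x^6 - 4*x^5 - 14*x^4 + 40*x^3 + 41*x^2 - 68*x - 60) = (x - 4)*(x - 2)*(x^5 - 2*x^4 - 18*x^3 + 4*x^2 + 49*x + 30) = (x - 4)*(x - 2)*(x + 1)*(x^4 - 3*x^3 - 15*x^2 + 19*x + 30) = (x - 4)*(x - 2)*(x + 1)^2*(x^3 - 4*x^2 - 11*x + 30) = (x - 5)*(x - 4)*(x - 2)*(x + 1)^2*(x^2 + x - 6) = (x - 5)*(x - 4)*(x - 2)*(x + 1)^2*(x + 3)*(x - 2)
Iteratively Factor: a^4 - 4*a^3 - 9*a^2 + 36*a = (a)*(a^3 - 4*a^2 - 9*a + 36) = a*(a - 3)*(a^2 - a - 12) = a*(a - 4)*(a - 3)*(a + 3)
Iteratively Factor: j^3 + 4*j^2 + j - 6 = (j + 2)*(j^2 + 2*j - 3) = (j - 1)*(j + 2)*(j + 3)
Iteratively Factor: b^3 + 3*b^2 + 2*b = (b + 2)*(b^2 + b) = (b + 1)*(b + 2)*(b)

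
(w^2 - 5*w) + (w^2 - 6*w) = 2*w^2 - 11*w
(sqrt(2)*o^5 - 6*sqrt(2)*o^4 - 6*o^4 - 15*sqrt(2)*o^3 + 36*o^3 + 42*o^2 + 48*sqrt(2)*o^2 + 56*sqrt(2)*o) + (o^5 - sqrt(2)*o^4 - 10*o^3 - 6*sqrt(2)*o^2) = o^5 + sqrt(2)*o^5 - 7*sqrt(2)*o^4 - 6*o^4 - 15*sqrt(2)*o^3 + 26*o^3 + 42*o^2 + 42*sqrt(2)*o^2 + 56*sqrt(2)*o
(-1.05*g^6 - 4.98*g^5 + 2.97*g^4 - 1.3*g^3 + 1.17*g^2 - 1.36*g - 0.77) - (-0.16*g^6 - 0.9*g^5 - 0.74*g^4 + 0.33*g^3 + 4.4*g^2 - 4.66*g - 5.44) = -0.89*g^6 - 4.08*g^5 + 3.71*g^4 - 1.63*g^3 - 3.23*g^2 + 3.3*g + 4.67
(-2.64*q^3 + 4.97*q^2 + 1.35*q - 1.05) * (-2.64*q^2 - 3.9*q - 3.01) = 6.9696*q^5 - 2.8248*q^4 - 15.0006*q^3 - 17.4527*q^2 + 0.0314999999999994*q + 3.1605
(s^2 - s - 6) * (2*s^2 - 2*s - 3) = 2*s^4 - 4*s^3 - 13*s^2 + 15*s + 18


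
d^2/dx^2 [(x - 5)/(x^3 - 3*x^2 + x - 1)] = 2*((x - 5)*(3*x^2 - 6*x + 1)^2 + (-3*x^2 + 6*x - 3*(x - 5)*(x - 1) - 1)*(x^3 - 3*x^2 + x - 1))/(x^3 - 3*x^2 + x - 1)^3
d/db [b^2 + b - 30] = 2*b + 1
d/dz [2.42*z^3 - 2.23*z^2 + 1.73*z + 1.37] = 7.26*z^2 - 4.46*z + 1.73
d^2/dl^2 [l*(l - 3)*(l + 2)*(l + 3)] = 12*l^2 + 12*l - 18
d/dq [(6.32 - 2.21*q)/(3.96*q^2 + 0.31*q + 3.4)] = (8.7516*q^2 - 50.0544*q - 9.4732)/(15.6816*q^4 + 2.4552*q^3 + 27.0241*q^2 + 2.108*q + 11.56)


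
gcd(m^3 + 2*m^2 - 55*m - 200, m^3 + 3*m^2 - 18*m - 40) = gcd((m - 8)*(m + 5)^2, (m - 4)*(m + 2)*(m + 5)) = m + 5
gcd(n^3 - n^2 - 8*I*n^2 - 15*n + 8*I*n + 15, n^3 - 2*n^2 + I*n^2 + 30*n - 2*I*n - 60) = n - 5*I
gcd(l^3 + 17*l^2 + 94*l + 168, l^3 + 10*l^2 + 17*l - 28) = l^2 + 11*l + 28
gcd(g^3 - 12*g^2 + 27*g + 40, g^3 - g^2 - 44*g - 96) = g - 8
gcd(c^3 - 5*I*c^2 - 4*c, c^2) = c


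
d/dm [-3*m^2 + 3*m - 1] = 3 - 6*m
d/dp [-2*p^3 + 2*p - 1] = 2 - 6*p^2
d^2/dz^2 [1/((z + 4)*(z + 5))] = 2*((z + 4)^2 + (z + 4)*(z + 5) + (z + 5)^2)/((z + 4)^3*(z + 5)^3)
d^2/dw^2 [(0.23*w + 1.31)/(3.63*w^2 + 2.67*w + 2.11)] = ((0.23*w + 1.31)*(7.26*w + 2.67)*(14.52*w + 5.34) - (5.0094*w + 10.7388)*(3.63*w^2 + 2.67*w + 2.11))/(3.63*w^2 + 2.67*w + 2.11)^3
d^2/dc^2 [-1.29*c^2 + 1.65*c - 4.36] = -2.58000000000000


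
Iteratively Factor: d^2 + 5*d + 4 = (d + 4)*(d + 1)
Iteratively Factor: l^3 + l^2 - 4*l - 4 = (l + 2)*(l^2 - l - 2) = (l + 1)*(l + 2)*(l - 2)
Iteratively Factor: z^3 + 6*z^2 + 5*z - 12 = (z + 3)*(z^2 + 3*z - 4) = (z - 1)*(z + 3)*(z + 4)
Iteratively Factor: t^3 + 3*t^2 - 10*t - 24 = (t + 4)*(t^2 - t - 6) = (t - 3)*(t + 4)*(t + 2)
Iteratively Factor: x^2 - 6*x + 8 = (x - 2)*(x - 4)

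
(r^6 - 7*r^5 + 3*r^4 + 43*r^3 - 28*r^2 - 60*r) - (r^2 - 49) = r^6 - 7*r^5 + 3*r^4 + 43*r^3 - 29*r^2 - 60*r + 49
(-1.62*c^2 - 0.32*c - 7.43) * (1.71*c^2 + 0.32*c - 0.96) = -2.7702*c^4 - 1.0656*c^3 - 11.2525*c^2 - 2.0704*c + 7.1328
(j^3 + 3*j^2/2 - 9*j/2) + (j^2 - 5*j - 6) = j^3 + 5*j^2/2 - 19*j/2 - 6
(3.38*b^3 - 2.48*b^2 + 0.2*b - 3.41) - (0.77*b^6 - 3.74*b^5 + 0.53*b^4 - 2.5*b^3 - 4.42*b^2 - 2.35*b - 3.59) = -0.77*b^6 + 3.74*b^5 - 0.53*b^4 + 5.88*b^3 + 1.94*b^2 + 2.55*b + 0.18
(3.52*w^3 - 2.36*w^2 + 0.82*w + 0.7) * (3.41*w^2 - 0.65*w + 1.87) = 12.0032*w^5 - 10.3356*w^4 + 10.9126*w^3 - 2.5592*w^2 + 1.0784*w + 1.309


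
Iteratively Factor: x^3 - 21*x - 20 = (x + 1)*(x^2 - x - 20) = (x + 1)*(x + 4)*(x - 5)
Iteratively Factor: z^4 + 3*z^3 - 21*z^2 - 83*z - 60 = (z + 1)*(z^3 + 2*z^2 - 23*z - 60) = (z + 1)*(z + 3)*(z^2 - z - 20) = (z + 1)*(z + 3)*(z + 4)*(z - 5)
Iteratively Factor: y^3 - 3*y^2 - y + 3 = (y - 1)*(y^2 - 2*y - 3) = (y - 1)*(y + 1)*(y - 3)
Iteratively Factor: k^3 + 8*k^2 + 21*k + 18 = (k + 2)*(k^2 + 6*k + 9) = (k + 2)*(k + 3)*(k + 3)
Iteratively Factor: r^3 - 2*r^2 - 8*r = (r + 2)*(r^2 - 4*r) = r*(r + 2)*(r - 4)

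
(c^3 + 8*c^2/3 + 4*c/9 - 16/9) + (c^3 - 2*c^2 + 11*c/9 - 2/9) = 2*c^3 + 2*c^2/3 + 5*c/3 - 2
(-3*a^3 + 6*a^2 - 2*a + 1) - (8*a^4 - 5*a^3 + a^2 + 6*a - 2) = -8*a^4 + 2*a^3 + 5*a^2 - 8*a + 3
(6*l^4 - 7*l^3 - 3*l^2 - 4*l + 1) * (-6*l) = -36*l^5 + 42*l^4 + 18*l^3 + 24*l^2 - 6*l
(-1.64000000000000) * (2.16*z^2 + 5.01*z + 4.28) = -3.5424*z^2 - 8.2164*z - 7.0192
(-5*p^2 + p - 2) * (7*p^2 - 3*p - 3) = -35*p^4 + 22*p^3 - 2*p^2 + 3*p + 6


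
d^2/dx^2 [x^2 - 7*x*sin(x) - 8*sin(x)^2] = 7*x*sin(x) + 32*sin(x)^2 - 14*cos(x) - 14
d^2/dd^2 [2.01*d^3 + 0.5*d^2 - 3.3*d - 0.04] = 12.06*d + 1.0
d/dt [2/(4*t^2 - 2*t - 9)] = 4*(1 - 4*t)/(-4*t^2 + 2*t + 9)^2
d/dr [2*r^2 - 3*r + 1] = 4*r - 3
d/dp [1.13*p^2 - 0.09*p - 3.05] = 2.26*p - 0.09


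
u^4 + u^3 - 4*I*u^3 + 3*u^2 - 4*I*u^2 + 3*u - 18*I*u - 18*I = (u + 1)*(u - 3*I)^2*(u + 2*I)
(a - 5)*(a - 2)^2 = a^3 - 9*a^2 + 24*a - 20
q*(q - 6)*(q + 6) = q^3 - 36*q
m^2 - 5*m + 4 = (m - 4)*(m - 1)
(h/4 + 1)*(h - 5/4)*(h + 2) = h^3/4 + 19*h^2/16 + h/8 - 5/2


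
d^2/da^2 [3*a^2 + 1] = 6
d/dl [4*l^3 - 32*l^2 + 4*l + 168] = 12*l^2 - 64*l + 4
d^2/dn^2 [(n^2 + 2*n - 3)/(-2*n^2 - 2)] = 2*(-n^3 + 6*n^2 + 3*n - 2)/(n^6 + 3*n^4 + 3*n^2 + 1)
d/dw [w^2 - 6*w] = 2*w - 6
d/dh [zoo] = 0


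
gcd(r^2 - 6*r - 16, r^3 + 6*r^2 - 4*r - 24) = r + 2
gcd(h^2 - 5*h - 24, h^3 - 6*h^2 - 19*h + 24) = h^2 - 5*h - 24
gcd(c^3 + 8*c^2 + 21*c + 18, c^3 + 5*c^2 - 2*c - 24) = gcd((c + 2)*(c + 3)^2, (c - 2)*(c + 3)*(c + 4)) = c + 3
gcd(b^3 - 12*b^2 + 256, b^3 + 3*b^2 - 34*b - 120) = b + 4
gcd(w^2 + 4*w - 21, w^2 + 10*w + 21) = w + 7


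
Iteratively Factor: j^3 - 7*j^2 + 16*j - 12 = (j - 2)*(j^2 - 5*j + 6) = (j - 3)*(j - 2)*(j - 2)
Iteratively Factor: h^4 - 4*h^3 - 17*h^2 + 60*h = (h - 5)*(h^3 + h^2 - 12*h) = (h - 5)*(h + 4)*(h^2 - 3*h) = h*(h - 5)*(h + 4)*(h - 3)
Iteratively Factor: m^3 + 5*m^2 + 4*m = (m + 4)*(m^2 + m) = m*(m + 4)*(m + 1)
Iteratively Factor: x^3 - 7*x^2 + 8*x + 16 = (x + 1)*(x^2 - 8*x + 16) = (x - 4)*(x + 1)*(x - 4)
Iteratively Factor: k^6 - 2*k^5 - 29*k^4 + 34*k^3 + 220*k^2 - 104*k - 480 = (k - 2)*(k^5 - 29*k^3 - 24*k^2 + 172*k + 240) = (k - 2)*(k + 4)*(k^4 - 4*k^3 - 13*k^2 + 28*k + 60) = (k - 5)*(k - 2)*(k + 4)*(k^3 + k^2 - 8*k - 12) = (k - 5)*(k - 2)*(k + 2)*(k + 4)*(k^2 - k - 6) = (k - 5)*(k - 3)*(k - 2)*(k + 2)*(k + 4)*(k + 2)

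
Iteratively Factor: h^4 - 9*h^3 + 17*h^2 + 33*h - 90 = (h + 2)*(h^3 - 11*h^2 + 39*h - 45) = (h - 3)*(h + 2)*(h^2 - 8*h + 15) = (h - 3)^2*(h + 2)*(h - 5)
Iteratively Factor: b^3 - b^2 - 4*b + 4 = (b + 2)*(b^2 - 3*b + 2) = (b - 2)*(b + 2)*(b - 1)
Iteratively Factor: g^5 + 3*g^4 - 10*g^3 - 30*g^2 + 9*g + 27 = (g - 1)*(g^4 + 4*g^3 - 6*g^2 - 36*g - 27) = (g - 1)*(g + 3)*(g^3 + g^2 - 9*g - 9) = (g - 3)*(g - 1)*(g + 3)*(g^2 + 4*g + 3) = (g - 3)*(g - 1)*(g + 3)^2*(g + 1)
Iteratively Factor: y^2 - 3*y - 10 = (y + 2)*(y - 5)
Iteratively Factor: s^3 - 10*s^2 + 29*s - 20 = (s - 5)*(s^2 - 5*s + 4) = (s - 5)*(s - 1)*(s - 4)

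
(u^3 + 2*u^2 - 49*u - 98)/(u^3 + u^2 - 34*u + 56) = (u^2 - 5*u - 14)/(u^2 - 6*u + 8)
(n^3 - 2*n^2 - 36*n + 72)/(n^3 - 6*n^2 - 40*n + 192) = (n^2 - 8*n + 12)/(n^2 - 12*n + 32)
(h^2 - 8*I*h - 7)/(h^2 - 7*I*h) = (h - I)/h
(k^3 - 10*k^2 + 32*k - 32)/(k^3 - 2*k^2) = 1 - 8/k + 16/k^2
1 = 1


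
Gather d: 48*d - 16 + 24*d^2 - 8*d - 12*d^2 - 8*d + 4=12*d^2 + 32*d - 12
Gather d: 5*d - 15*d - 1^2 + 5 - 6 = -10*d - 2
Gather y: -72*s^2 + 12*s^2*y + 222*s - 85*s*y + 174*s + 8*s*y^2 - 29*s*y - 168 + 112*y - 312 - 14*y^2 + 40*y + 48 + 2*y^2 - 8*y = -72*s^2 + 396*s + y^2*(8*s - 12) + y*(12*s^2 - 114*s + 144) - 432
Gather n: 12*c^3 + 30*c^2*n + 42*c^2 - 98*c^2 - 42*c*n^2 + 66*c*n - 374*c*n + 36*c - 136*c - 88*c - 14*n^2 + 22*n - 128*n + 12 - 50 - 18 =12*c^3 - 56*c^2 - 188*c + n^2*(-42*c - 14) + n*(30*c^2 - 308*c - 106) - 56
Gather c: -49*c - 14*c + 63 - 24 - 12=27 - 63*c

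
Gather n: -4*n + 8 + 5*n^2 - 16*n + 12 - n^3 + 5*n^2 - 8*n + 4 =-n^3 + 10*n^2 - 28*n + 24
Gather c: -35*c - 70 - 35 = -35*c - 105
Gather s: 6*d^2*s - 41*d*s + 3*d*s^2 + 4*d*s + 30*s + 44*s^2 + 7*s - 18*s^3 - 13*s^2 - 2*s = -18*s^3 + s^2*(3*d + 31) + s*(6*d^2 - 37*d + 35)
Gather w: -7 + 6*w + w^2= w^2 + 6*w - 7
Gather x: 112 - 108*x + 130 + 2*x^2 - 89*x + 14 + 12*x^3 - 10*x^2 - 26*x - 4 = 12*x^3 - 8*x^2 - 223*x + 252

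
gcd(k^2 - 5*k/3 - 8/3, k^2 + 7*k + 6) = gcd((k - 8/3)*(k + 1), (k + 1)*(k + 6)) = k + 1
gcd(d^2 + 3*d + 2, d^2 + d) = d + 1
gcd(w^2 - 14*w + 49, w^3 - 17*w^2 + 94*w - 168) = w - 7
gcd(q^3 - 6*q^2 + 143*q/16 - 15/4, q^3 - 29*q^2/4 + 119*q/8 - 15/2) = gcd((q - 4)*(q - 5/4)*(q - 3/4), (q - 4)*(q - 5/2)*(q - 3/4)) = q^2 - 19*q/4 + 3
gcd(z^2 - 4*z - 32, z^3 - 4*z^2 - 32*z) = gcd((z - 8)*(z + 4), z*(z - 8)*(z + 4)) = z^2 - 4*z - 32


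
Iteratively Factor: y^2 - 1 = (y + 1)*(y - 1)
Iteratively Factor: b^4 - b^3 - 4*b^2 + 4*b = (b + 2)*(b^3 - 3*b^2 + 2*b) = (b - 2)*(b + 2)*(b^2 - b) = (b - 2)*(b - 1)*(b + 2)*(b)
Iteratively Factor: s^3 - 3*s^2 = (s)*(s^2 - 3*s) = s^2*(s - 3)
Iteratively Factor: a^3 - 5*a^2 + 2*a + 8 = (a + 1)*(a^2 - 6*a + 8) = (a - 4)*(a + 1)*(a - 2)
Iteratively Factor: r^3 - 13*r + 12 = (r + 4)*(r^2 - 4*r + 3) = (r - 1)*(r + 4)*(r - 3)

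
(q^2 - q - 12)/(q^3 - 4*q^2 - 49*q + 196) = (q + 3)/(q^2 - 49)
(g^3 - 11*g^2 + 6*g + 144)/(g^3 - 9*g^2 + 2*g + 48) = (g^2 - 3*g - 18)/(g^2 - g - 6)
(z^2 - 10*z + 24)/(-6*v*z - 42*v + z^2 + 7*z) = (-z^2 + 10*z - 24)/(6*v*z + 42*v - z^2 - 7*z)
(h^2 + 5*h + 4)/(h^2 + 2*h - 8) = (h + 1)/(h - 2)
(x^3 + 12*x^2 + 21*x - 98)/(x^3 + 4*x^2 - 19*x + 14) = (x + 7)/(x - 1)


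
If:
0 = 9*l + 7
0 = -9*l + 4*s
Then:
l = -7/9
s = -7/4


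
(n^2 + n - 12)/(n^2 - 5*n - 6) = (-n^2 - n + 12)/(-n^2 + 5*n + 6)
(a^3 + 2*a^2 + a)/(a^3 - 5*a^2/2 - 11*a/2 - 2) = 2*a*(a + 1)/(2*a^2 - 7*a - 4)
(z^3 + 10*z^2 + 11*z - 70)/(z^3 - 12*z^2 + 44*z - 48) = (z^2 + 12*z + 35)/(z^2 - 10*z + 24)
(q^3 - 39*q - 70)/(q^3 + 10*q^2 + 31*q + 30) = (q - 7)/(q + 3)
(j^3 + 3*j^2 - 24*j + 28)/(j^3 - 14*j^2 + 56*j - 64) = (j^2 + 5*j - 14)/(j^2 - 12*j + 32)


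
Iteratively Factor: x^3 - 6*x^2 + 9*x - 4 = (x - 1)*(x^2 - 5*x + 4) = (x - 4)*(x - 1)*(x - 1)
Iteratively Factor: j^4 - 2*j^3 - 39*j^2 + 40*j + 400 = (j + 4)*(j^3 - 6*j^2 - 15*j + 100) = (j - 5)*(j + 4)*(j^2 - j - 20) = (j - 5)^2*(j + 4)*(j + 4)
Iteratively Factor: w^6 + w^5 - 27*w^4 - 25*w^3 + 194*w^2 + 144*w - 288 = (w + 2)*(w^5 - w^4 - 25*w^3 + 25*w^2 + 144*w - 144) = (w + 2)*(w + 3)*(w^4 - 4*w^3 - 13*w^2 + 64*w - 48) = (w - 4)*(w + 2)*(w + 3)*(w^3 - 13*w + 12) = (w - 4)*(w + 2)*(w + 3)*(w + 4)*(w^2 - 4*w + 3) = (w - 4)*(w - 1)*(w + 2)*(w + 3)*(w + 4)*(w - 3)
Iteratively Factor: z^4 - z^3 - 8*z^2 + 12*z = (z)*(z^3 - z^2 - 8*z + 12) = z*(z + 3)*(z^2 - 4*z + 4) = z*(z - 2)*(z + 3)*(z - 2)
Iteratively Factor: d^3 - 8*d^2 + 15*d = (d)*(d^2 - 8*d + 15) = d*(d - 5)*(d - 3)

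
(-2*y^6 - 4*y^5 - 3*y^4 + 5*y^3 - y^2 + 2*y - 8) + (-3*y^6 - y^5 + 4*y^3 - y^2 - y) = -5*y^6 - 5*y^5 - 3*y^4 + 9*y^3 - 2*y^2 + y - 8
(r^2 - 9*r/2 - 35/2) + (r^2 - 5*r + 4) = 2*r^2 - 19*r/2 - 27/2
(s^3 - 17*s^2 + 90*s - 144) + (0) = s^3 - 17*s^2 + 90*s - 144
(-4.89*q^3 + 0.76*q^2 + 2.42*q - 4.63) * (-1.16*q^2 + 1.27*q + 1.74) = 5.6724*q^5 - 7.0919*q^4 - 10.3506*q^3 + 9.7666*q^2 - 1.6693*q - 8.0562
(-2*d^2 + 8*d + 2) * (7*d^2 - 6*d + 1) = -14*d^4 + 68*d^3 - 36*d^2 - 4*d + 2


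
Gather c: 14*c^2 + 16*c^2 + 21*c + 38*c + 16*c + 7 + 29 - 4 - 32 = 30*c^2 + 75*c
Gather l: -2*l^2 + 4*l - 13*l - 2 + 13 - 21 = -2*l^2 - 9*l - 10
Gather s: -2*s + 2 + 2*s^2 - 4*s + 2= 2*s^2 - 6*s + 4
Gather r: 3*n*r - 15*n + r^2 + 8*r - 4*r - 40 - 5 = -15*n + r^2 + r*(3*n + 4) - 45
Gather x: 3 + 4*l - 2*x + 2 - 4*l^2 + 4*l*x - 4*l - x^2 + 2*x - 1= -4*l^2 + 4*l*x - x^2 + 4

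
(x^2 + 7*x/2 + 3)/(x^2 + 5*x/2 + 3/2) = (x + 2)/(x + 1)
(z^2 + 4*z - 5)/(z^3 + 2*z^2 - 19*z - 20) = (z - 1)/(z^2 - 3*z - 4)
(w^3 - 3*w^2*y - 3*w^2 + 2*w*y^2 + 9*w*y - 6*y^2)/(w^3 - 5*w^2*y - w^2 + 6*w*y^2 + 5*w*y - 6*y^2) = (-w^2 + w*y + 3*w - 3*y)/(-w^2 + 3*w*y + w - 3*y)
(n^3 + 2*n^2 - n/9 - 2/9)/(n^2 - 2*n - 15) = (-9*n^3 - 18*n^2 + n + 2)/(9*(-n^2 + 2*n + 15))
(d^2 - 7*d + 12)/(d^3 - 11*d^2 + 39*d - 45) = (d - 4)/(d^2 - 8*d + 15)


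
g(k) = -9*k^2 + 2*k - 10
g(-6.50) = -403.25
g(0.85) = -14.80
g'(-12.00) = 218.00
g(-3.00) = -97.00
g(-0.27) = -11.20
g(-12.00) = -1330.00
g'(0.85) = -13.30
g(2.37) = -55.81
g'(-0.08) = 3.44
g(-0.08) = -10.22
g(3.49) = -112.64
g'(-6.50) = 119.00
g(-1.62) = -36.86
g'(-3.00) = 56.00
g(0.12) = -9.89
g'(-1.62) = 31.16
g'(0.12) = -0.16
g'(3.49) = -60.82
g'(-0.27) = 6.86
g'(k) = 2 - 18*k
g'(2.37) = -40.66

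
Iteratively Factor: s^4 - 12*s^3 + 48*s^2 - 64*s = (s - 4)*(s^3 - 8*s^2 + 16*s) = (s - 4)^2*(s^2 - 4*s) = s*(s - 4)^2*(s - 4)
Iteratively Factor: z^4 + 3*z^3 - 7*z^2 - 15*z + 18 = (z + 3)*(z^3 - 7*z + 6) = (z - 2)*(z + 3)*(z^2 + 2*z - 3) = (z - 2)*(z + 3)^2*(z - 1)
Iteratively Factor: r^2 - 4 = (r - 2)*(r + 2)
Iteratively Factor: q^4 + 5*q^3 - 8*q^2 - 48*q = (q + 4)*(q^3 + q^2 - 12*q) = q*(q + 4)*(q^2 + q - 12) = q*(q - 3)*(q + 4)*(q + 4)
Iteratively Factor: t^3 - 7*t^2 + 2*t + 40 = (t + 2)*(t^2 - 9*t + 20) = (t - 4)*(t + 2)*(t - 5)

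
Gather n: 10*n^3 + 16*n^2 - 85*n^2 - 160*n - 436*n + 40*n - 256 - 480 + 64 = 10*n^3 - 69*n^2 - 556*n - 672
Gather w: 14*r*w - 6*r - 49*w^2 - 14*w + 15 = -6*r - 49*w^2 + w*(14*r - 14) + 15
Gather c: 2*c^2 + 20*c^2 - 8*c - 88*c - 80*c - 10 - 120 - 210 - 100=22*c^2 - 176*c - 440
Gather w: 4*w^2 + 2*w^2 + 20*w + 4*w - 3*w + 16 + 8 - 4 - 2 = 6*w^2 + 21*w + 18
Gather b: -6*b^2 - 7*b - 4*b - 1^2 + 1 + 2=-6*b^2 - 11*b + 2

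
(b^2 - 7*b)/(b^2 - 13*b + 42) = b/(b - 6)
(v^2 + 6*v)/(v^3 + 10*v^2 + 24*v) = 1/(v + 4)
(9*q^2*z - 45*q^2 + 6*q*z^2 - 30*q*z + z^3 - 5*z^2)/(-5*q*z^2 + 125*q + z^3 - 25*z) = (9*q^2 + 6*q*z + z^2)/(-5*q*z - 25*q + z^2 + 5*z)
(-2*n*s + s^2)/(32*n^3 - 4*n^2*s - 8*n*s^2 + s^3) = s/(-16*n^2 - 6*n*s + s^2)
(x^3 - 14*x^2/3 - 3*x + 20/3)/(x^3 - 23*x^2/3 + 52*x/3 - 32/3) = (3*x^2 - 11*x - 20)/(3*x^2 - 20*x + 32)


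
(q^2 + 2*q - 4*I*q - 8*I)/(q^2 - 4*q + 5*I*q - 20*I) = (q^2 + q*(2 - 4*I) - 8*I)/(q^2 + q*(-4 + 5*I) - 20*I)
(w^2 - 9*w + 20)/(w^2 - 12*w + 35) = (w - 4)/(w - 7)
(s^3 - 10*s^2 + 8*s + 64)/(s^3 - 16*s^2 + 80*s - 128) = (s + 2)/(s - 4)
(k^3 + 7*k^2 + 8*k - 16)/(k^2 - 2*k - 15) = (-k^3 - 7*k^2 - 8*k + 16)/(-k^2 + 2*k + 15)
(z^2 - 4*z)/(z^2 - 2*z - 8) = z/(z + 2)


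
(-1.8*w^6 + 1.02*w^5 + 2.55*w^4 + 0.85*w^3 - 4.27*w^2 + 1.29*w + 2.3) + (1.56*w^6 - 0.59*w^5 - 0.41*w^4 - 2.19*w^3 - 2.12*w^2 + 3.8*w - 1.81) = -0.24*w^6 + 0.43*w^5 + 2.14*w^4 - 1.34*w^3 - 6.39*w^2 + 5.09*w + 0.49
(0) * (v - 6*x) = 0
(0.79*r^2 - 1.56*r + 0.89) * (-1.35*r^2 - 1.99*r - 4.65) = -1.0665*r^4 + 0.5339*r^3 - 1.7706*r^2 + 5.4829*r - 4.1385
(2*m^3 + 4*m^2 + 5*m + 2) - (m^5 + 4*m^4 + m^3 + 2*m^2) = -m^5 - 4*m^4 + m^3 + 2*m^2 + 5*m + 2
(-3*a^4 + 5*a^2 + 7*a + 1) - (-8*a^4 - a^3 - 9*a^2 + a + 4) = 5*a^4 + a^3 + 14*a^2 + 6*a - 3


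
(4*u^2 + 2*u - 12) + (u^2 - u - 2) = 5*u^2 + u - 14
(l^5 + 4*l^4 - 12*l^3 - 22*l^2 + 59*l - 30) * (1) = l^5 + 4*l^4 - 12*l^3 - 22*l^2 + 59*l - 30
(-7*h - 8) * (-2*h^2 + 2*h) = 14*h^3 + 2*h^2 - 16*h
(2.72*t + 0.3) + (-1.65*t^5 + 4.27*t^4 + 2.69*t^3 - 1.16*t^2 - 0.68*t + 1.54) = -1.65*t^5 + 4.27*t^4 + 2.69*t^3 - 1.16*t^2 + 2.04*t + 1.84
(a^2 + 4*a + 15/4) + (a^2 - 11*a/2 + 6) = 2*a^2 - 3*a/2 + 39/4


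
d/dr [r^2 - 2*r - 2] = 2*r - 2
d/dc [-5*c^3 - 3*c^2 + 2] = 3*c*(-5*c - 2)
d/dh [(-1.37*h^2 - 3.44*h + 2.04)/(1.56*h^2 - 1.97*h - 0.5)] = (8.0653*h^2 - 4.9948*h + 5.7388)/(2.4336*h^4 - 6.1464*h^3 + 2.3209*h^2 + 1.97*h + 0.25)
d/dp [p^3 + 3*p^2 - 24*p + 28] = 3*p^2 + 6*p - 24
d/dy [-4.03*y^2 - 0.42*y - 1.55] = -8.06*y - 0.42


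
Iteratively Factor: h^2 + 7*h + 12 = (h + 4)*(h + 3)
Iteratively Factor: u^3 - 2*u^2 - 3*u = (u - 3)*(u^2 + u) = u*(u - 3)*(u + 1)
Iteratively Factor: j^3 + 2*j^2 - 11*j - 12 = (j + 4)*(j^2 - 2*j - 3) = (j + 1)*(j + 4)*(j - 3)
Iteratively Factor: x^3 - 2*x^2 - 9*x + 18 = (x - 2)*(x^2 - 9) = (x - 3)*(x - 2)*(x + 3)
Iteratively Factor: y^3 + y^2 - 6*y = (y - 2)*(y^2 + 3*y) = (y - 2)*(y + 3)*(y)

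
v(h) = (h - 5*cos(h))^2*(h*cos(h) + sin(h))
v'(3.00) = -228.61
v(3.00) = -178.79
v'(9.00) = -1662.64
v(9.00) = -1431.10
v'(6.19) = 11.64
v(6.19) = 8.91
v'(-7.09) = -725.65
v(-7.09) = -626.18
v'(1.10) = -17.82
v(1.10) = 1.90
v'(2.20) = -103.38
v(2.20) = -12.86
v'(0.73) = -22.44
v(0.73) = 10.87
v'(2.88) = -248.34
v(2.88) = -150.00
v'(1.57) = 14.97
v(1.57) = 2.46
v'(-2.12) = -1.50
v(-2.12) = 0.06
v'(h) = (h - 5*cos(h))^2*(-h*sin(h) + 2*cos(h)) + (h - 5*cos(h))*(h*cos(h) + sin(h))*(10*sin(h) + 2)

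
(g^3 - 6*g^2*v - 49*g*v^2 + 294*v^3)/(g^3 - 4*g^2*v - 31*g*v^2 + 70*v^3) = (-g^2 - g*v + 42*v^2)/(-g^2 - 3*g*v + 10*v^2)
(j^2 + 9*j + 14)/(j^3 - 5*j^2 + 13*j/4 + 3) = 4*(j^2 + 9*j + 14)/(4*j^3 - 20*j^2 + 13*j + 12)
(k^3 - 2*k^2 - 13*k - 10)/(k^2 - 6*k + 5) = (k^2 + 3*k + 2)/(k - 1)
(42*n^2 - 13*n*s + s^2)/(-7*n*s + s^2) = (-6*n + s)/s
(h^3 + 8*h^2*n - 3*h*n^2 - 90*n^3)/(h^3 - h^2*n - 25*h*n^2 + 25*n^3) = (h^2 + 3*h*n - 18*n^2)/(h^2 - 6*h*n + 5*n^2)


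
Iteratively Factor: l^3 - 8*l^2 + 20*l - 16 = (l - 2)*(l^2 - 6*l + 8) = (l - 2)^2*(l - 4)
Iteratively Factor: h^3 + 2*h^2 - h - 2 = (h + 1)*(h^2 + h - 2) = (h - 1)*(h + 1)*(h + 2)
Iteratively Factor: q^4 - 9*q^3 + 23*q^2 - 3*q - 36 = (q + 1)*(q^3 - 10*q^2 + 33*q - 36) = (q - 3)*(q + 1)*(q^2 - 7*q + 12) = (q - 3)^2*(q + 1)*(q - 4)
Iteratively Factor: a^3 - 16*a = (a)*(a^2 - 16) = a*(a - 4)*(a + 4)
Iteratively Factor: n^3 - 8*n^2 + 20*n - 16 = (n - 2)*(n^2 - 6*n + 8) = (n - 4)*(n - 2)*(n - 2)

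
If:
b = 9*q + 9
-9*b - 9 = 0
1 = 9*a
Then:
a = 1/9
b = -1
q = -10/9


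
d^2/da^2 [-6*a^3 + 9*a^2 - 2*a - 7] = 18 - 36*a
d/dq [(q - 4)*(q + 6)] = 2*q + 2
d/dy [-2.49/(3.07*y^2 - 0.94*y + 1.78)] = (15.2886*y - 2.3406)/(3.07*y^2 - 0.94*y + 1.78)^2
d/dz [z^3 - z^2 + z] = 3*z^2 - 2*z + 1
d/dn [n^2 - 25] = 2*n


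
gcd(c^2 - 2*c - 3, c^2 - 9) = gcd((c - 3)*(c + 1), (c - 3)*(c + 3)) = c - 3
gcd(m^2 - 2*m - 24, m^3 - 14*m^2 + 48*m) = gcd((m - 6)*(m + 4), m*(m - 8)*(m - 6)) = m - 6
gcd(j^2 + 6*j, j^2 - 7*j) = j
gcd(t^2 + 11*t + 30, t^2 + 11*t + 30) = t^2 + 11*t + 30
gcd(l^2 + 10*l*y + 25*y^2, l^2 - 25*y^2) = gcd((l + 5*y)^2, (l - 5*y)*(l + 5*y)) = l + 5*y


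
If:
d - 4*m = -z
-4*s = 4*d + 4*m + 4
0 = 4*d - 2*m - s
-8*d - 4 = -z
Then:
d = 0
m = 1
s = -2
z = 4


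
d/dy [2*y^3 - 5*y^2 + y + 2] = 6*y^2 - 10*y + 1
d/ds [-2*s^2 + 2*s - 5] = 2 - 4*s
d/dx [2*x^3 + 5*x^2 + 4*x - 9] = 6*x^2 + 10*x + 4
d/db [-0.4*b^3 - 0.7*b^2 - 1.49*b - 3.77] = -1.2*b^2 - 1.4*b - 1.49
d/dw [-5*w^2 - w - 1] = -10*w - 1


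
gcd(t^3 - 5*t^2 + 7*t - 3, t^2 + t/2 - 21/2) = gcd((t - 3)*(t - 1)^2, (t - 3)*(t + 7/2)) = t - 3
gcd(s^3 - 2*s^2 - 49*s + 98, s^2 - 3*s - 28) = s - 7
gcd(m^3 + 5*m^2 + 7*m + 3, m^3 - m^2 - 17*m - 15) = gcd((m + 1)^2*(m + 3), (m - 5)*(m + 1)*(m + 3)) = m^2 + 4*m + 3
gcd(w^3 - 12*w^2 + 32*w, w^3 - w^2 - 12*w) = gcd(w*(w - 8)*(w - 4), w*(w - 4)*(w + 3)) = w^2 - 4*w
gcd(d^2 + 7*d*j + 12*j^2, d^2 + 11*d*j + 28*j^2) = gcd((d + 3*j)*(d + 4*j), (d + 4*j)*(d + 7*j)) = d + 4*j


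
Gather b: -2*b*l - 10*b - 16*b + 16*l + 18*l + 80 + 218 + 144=b*(-2*l - 26) + 34*l + 442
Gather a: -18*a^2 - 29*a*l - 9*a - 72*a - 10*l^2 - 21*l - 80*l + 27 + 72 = -18*a^2 + a*(-29*l - 81) - 10*l^2 - 101*l + 99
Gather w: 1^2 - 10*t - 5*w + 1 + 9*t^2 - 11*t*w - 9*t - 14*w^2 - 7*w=9*t^2 - 19*t - 14*w^2 + w*(-11*t - 12) + 2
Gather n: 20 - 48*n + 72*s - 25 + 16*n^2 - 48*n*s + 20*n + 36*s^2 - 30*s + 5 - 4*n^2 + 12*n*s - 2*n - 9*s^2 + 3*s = 12*n^2 + n*(-36*s - 30) + 27*s^2 + 45*s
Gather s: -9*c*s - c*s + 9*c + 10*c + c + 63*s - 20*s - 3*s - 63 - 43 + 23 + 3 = 20*c + s*(40 - 10*c) - 80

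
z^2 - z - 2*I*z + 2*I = (z - 1)*(z - 2*I)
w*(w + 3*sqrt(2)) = w^2 + 3*sqrt(2)*w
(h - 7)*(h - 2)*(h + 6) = h^3 - 3*h^2 - 40*h + 84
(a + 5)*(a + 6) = a^2 + 11*a + 30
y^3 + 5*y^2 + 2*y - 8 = (y - 1)*(y + 2)*(y + 4)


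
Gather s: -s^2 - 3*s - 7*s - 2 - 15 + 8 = -s^2 - 10*s - 9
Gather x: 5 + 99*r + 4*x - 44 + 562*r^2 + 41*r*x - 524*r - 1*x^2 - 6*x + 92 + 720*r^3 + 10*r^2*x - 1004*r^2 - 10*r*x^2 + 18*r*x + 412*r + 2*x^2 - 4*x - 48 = 720*r^3 - 442*r^2 - 13*r + x^2*(1 - 10*r) + x*(10*r^2 + 59*r - 6) + 5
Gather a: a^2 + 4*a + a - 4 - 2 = a^2 + 5*a - 6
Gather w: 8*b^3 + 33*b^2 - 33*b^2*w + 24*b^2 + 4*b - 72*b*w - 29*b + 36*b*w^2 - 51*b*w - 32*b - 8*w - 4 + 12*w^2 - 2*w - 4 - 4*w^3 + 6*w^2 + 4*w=8*b^3 + 57*b^2 - 57*b - 4*w^3 + w^2*(36*b + 18) + w*(-33*b^2 - 123*b - 6) - 8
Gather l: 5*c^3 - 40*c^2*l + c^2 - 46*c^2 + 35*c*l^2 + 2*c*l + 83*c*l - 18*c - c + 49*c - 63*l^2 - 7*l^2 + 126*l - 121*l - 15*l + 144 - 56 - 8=5*c^3 - 45*c^2 + 30*c + l^2*(35*c - 70) + l*(-40*c^2 + 85*c - 10) + 80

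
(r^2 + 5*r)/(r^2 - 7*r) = (r + 5)/(r - 7)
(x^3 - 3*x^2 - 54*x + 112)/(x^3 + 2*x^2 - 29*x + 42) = (x - 8)/(x - 3)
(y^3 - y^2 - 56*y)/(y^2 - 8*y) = y + 7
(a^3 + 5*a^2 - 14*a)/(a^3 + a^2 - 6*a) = (a + 7)/(a + 3)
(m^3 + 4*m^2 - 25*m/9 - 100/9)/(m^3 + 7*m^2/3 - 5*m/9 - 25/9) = (3*m^2 + 7*m - 20)/(3*m^2 + 2*m - 5)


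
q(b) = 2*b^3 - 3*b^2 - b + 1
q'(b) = 6*b^2 - 6*b - 1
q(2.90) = 21.65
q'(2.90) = 32.06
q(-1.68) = -15.27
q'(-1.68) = 26.01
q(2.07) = 3.81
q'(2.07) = 12.29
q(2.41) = 9.16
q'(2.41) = 19.39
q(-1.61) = -13.51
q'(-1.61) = 24.21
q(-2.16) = -30.99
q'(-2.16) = 39.95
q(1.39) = -0.82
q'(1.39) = 2.25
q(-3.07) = -82.07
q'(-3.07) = 73.97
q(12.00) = 3013.00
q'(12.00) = 791.00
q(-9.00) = -1691.00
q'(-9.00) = 539.00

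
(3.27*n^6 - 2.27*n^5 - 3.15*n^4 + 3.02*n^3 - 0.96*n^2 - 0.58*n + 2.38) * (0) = 0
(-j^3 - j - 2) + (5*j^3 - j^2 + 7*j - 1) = 4*j^3 - j^2 + 6*j - 3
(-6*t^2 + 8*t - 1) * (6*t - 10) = -36*t^3 + 108*t^2 - 86*t + 10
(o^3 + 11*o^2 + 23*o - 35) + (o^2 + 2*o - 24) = o^3 + 12*o^2 + 25*o - 59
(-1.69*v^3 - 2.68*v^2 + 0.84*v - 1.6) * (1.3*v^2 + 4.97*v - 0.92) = -2.197*v^5 - 11.8833*v^4 - 10.6728*v^3 + 4.5604*v^2 - 8.7248*v + 1.472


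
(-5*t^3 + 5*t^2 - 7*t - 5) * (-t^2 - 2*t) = 5*t^5 + 5*t^4 - 3*t^3 + 19*t^2 + 10*t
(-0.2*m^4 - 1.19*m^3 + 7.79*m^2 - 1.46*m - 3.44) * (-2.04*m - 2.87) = 0.408*m^5 + 3.0016*m^4 - 12.4763*m^3 - 19.3789*m^2 + 11.2078*m + 9.8728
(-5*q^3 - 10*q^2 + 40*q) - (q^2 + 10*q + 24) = -5*q^3 - 11*q^2 + 30*q - 24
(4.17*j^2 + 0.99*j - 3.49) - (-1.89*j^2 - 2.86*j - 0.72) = 6.06*j^2 + 3.85*j - 2.77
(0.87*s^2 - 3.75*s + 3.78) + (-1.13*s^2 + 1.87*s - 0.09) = -0.26*s^2 - 1.88*s + 3.69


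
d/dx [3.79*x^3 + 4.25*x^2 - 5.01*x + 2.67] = 11.37*x^2 + 8.5*x - 5.01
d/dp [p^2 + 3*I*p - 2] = 2*p + 3*I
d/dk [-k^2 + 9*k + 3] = 9 - 2*k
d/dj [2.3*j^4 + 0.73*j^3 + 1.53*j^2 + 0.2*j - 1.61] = 9.2*j^3 + 2.19*j^2 + 3.06*j + 0.2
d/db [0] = 0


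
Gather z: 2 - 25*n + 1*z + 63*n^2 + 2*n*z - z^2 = 63*n^2 - 25*n - z^2 + z*(2*n + 1) + 2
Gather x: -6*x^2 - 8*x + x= -6*x^2 - 7*x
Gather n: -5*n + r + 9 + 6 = -5*n + r + 15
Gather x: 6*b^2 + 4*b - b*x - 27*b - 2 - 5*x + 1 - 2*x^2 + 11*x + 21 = 6*b^2 - 23*b - 2*x^2 + x*(6 - b) + 20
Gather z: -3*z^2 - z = -3*z^2 - z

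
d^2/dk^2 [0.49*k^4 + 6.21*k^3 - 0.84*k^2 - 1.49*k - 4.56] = 5.88*k^2 + 37.26*k - 1.68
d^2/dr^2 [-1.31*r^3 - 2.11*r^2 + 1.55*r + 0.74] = -7.86*r - 4.22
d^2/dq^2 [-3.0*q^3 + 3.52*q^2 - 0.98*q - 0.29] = 7.04 - 18.0*q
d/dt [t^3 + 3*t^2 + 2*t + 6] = 3*t^2 + 6*t + 2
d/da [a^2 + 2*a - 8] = 2*a + 2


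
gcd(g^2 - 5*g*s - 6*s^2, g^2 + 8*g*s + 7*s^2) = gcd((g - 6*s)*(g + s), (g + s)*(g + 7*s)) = g + s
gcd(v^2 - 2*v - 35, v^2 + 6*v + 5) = v + 5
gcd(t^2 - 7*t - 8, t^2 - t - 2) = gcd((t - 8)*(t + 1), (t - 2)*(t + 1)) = t + 1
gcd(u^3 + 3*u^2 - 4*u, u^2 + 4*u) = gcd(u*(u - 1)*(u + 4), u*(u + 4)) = u^2 + 4*u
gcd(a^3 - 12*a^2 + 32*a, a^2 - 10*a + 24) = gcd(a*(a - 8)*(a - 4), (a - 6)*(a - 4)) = a - 4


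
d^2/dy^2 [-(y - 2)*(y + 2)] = -2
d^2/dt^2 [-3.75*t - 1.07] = 0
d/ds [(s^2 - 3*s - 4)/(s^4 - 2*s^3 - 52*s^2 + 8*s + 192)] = (-2*s^5 + 11*s^4 + 4*s^3 - 172*s^2 - 32*s - 544)/(s^8 - 4*s^7 - 100*s^6 + 224*s^5 + 3056*s^4 - 1600*s^3 - 19904*s^2 + 3072*s + 36864)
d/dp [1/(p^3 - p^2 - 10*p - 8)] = (-3*p^2 + 2*p + 10)/(-p^3 + p^2 + 10*p + 8)^2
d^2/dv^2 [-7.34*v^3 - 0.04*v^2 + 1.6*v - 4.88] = -44.04*v - 0.08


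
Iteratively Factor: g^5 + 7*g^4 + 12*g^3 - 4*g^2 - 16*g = (g)*(g^4 + 7*g^3 + 12*g^2 - 4*g - 16) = g*(g + 2)*(g^3 + 5*g^2 + 2*g - 8) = g*(g - 1)*(g + 2)*(g^2 + 6*g + 8) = g*(g - 1)*(g + 2)*(g + 4)*(g + 2)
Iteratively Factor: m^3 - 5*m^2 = (m - 5)*(m^2) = m*(m - 5)*(m)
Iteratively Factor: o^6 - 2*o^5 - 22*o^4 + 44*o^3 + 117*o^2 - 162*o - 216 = (o - 3)*(o^5 + o^4 - 19*o^3 - 13*o^2 + 78*o + 72) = (o - 3)*(o + 4)*(o^4 - 3*o^3 - 7*o^2 + 15*o + 18) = (o - 3)^2*(o + 4)*(o^3 - 7*o - 6) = (o - 3)^3*(o + 4)*(o^2 + 3*o + 2) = (o - 3)^3*(o + 2)*(o + 4)*(o + 1)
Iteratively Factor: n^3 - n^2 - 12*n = (n + 3)*(n^2 - 4*n) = (n - 4)*(n + 3)*(n)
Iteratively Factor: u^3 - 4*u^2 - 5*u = (u)*(u^2 - 4*u - 5) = u*(u - 5)*(u + 1)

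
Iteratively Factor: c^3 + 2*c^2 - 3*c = (c)*(c^2 + 2*c - 3) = c*(c - 1)*(c + 3)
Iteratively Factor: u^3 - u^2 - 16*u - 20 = (u + 2)*(u^2 - 3*u - 10) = (u - 5)*(u + 2)*(u + 2)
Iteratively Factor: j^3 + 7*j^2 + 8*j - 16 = (j - 1)*(j^2 + 8*j + 16) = (j - 1)*(j + 4)*(j + 4)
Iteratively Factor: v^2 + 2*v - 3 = (v - 1)*(v + 3)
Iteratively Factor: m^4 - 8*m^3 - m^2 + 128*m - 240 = (m - 5)*(m^3 - 3*m^2 - 16*m + 48) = (m - 5)*(m + 4)*(m^2 - 7*m + 12) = (m - 5)*(m - 3)*(m + 4)*(m - 4)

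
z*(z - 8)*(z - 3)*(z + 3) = z^4 - 8*z^3 - 9*z^2 + 72*z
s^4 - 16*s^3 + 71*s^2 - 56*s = s*(s - 8)*(s - 7)*(s - 1)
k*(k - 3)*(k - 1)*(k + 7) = k^4 + 3*k^3 - 25*k^2 + 21*k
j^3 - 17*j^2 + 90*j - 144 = (j - 8)*(j - 6)*(j - 3)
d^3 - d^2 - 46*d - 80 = (d - 8)*(d + 2)*(d + 5)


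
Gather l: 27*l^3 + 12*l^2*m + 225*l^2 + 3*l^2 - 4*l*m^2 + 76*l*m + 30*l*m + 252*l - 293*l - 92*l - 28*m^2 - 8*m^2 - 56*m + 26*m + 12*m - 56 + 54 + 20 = 27*l^3 + l^2*(12*m + 228) + l*(-4*m^2 + 106*m - 133) - 36*m^2 - 18*m + 18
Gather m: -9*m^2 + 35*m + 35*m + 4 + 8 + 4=-9*m^2 + 70*m + 16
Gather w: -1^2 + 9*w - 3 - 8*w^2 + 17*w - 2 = -8*w^2 + 26*w - 6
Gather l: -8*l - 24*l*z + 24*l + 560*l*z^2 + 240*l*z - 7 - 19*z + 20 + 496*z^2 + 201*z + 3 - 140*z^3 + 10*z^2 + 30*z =l*(560*z^2 + 216*z + 16) - 140*z^3 + 506*z^2 + 212*z + 16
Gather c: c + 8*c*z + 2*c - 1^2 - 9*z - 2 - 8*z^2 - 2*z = c*(8*z + 3) - 8*z^2 - 11*z - 3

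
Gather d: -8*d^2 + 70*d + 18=-8*d^2 + 70*d + 18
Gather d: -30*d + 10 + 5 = 15 - 30*d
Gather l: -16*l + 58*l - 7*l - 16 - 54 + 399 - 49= 35*l + 280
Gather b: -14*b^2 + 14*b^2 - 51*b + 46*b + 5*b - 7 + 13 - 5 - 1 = 0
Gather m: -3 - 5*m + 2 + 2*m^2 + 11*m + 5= 2*m^2 + 6*m + 4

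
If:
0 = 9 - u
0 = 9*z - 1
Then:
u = 9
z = 1/9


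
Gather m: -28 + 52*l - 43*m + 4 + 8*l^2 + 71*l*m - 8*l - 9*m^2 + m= 8*l^2 + 44*l - 9*m^2 + m*(71*l - 42) - 24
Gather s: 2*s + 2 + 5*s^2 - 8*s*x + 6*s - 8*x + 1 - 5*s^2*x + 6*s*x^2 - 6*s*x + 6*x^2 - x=s^2*(5 - 5*x) + s*(6*x^2 - 14*x + 8) + 6*x^2 - 9*x + 3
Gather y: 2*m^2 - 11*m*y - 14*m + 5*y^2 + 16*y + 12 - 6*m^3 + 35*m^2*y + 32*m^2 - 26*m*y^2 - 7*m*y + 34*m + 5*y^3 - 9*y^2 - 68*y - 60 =-6*m^3 + 34*m^2 + 20*m + 5*y^3 + y^2*(-26*m - 4) + y*(35*m^2 - 18*m - 52) - 48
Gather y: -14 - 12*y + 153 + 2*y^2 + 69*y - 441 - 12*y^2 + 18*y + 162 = -10*y^2 + 75*y - 140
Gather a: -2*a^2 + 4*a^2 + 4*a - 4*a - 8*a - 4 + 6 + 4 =2*a^2 - 8*a + 6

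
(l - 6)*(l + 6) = l^2 - 36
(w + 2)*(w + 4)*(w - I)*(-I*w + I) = -I*w^4 - w^3 - 5*I*w^3 - 5*w^2 - 2*I*w^2 - 2*w + 8*I*w + 8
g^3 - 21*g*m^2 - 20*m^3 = (g - 5*m)*(g + m)*(g + 4*m)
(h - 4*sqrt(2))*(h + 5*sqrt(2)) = h^2 + sqrt(2)*h - 40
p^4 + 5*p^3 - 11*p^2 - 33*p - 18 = (p - 3)*(p + 1)^2*(p + 6)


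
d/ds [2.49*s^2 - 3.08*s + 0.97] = 4.98*s - 3.08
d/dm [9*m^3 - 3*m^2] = 3*m*(9*m - 2)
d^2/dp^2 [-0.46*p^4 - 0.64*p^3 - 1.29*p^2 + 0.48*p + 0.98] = -5.52*p^2 - 3.84*p - 2.58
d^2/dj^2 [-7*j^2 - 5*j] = -14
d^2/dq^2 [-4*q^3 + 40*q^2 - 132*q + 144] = 80 - 24*q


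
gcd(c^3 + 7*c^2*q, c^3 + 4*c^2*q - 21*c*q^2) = c^2 + 7*c*q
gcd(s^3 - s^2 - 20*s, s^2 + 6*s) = s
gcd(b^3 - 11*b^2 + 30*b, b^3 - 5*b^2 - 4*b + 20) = b - 5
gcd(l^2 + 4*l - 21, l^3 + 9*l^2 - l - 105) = l^2 + 4*l - 21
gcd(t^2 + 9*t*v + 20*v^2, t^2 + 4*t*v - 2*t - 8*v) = t + 4*v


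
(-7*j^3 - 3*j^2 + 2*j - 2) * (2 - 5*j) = 35*j^4 + j^3 - 16*j^2 + 14*j - 4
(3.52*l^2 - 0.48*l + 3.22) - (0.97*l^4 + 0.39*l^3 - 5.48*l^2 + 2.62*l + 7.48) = -0.97*l^4 - 0.39*l^3 + 9.0*l^2 - 3.1*l - 4.26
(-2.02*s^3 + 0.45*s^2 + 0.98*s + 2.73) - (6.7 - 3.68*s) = -2.02*s^3 + 0.45*s^2 + 4.66*s - 3.97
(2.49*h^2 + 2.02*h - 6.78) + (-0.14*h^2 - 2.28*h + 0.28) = 2.35*h^2 - 0.26*h - 6.5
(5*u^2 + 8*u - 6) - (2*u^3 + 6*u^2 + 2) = -2*u^3 - u^2 + 8*u - 8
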